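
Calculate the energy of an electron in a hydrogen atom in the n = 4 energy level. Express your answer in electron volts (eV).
-0.85 eV

The energy levels of a hydrogen-like atom are given by:
E_n = -13.6057 eV / n²

For n = 4:
E_4 = -13.6057 eV / 4²
E_4 = -13.6057 eV / 16
E_4 = -0.85 eV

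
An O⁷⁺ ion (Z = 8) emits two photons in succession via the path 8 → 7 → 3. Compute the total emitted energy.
83.14594 eV

The energy levels of O⁷⁺ are E_n = -13.6057 × 8² / n² eV.

First transition (8 → 7):
ΔE₁ = |E_7 - E_8|
ΔE₁ = |-17.77071020408 - (-13.60570000000)| = 4.16501020 eV

Second transition (7 → 3):
ΔE₂ = |E_3 - E_7|
ΔE₂ = |-96.75164444444 - (-17.77071020408)| = 78.98093424 eV

Total energy released:
E_total = ΔE₁ + ΔE₂ = 4.16501020 + 78.98093424 = 83.14594 eV

Note: This equals the direct transition 8 → 3: 83.14594 eV ✓
Energy is conserved regardless of the path taken.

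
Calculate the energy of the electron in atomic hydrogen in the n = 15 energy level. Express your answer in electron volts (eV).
-0.060470 eV

The energy levels of a hydrogen-like atom are given by:
E_n = -13.6057 eV / n²

For n = 15:
E_15 = -13.6057 eV / 15²
E_15 = -13.6057 eV / 225
E_15 = -0.060470 eV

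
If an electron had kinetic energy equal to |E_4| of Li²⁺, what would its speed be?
1.64e+06 m/s (or 0.5473% of c)

The binding energy at n = 4 for Li²⁺ is:
E_4 = -13.6057 × 3²/4² = -7.653206 eV
|E_4| = 7.653206 eV

Convert to Joules:
KE = 7.653206 eV × (1.602177 × 10⁻¹⁹ J/eV) = 1.2262e-18 J

Using KE = ½mv²:
v = √(2·KE/m_e)
v = √(2 × 1.2262e-18 J / 9.10938 × 10⁻³¹ kg)
v = 1.64e+06 m/s

This is approximately 0.5473% the speed of light.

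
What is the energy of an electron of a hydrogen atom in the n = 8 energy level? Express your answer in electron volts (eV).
-0.21 eV

The energy levels of a hydrogen-like atom are given by:
E_n = -13.6057 eV / n²

For n = 8:
E_8 = -13.6057 eV / 8²
E_8 = -13.6057 eV / 64
E_8 = -0.21 eV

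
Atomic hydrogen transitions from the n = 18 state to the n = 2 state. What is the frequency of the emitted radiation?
8.1231e+14 Hz

First, find the transition energy:
E_18 = -13.6057 / 18² = -0.0419929 eV
E_2 = -13.6057 / 2² = -3.4014250 eV
|ΔE| = |E_2 - E_18| = 3.3594321 eV

Convert to Joules: E = 3.3594321 eV × (1.602177 × 10⁻¹⁹ J/eV) = 5.382405e-19 J

Using E = hf:
f = E/h = 5.382405e-19 J / (6.62607 × 10⁻³⁴ J·s)
f = 8.1231e+14 Hz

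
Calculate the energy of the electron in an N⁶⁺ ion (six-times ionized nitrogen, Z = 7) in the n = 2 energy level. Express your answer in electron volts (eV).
-166.669825 eV

The energy levels of a hydrogen-like atom are given by:
E_n = -13.6057 Z² / n² eV  (with Z = 7 for N⁶⁺)

For n = 2:
E_2 = -13.6057 × 7² / 2²
E_2 = -13.6057 × 49 / 4
E_2 = -166.669825 eV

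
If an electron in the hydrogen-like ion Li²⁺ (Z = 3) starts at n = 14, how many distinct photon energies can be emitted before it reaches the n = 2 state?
78

The electron can occupy levels n = 2, 3, ..., 14 during de-excitation — that is m = 14 - 2 + 1 = 13 distinct levels.

The number of distinct spectral lines equals the number of ways to choose 2 of these m levels (each pair gives one possible emission transition):

Number of lines = m(m-1)/2 = 13×12/2 = 78

These correspond to all possible transitions between the 13 levels:
14 → 13, 14 → 12, 14 → 11, 14 → 10, 14 → 9, 14 → 8, 14 → 7, 14 → 6...

Each transition produces a photon with a unique energy (and thus wavelength). This count does not depend on Z.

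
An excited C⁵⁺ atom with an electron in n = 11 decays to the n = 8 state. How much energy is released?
3.605 eV

The energy levels are E_n = -13.6057 Z² eV / n².

Energy at n = 11: E_11 = -13.6057 × 6² / 11² = -4.047977 eV
Energy at n = 8: E_8 = -13.6057 × 6² / 8² = -7.653206 eV

For emission (electron falling to lower state), the photon energy is:
E_photon = E_11 - E_8 = |-4.047977 - (-7.653206)|
E_photon = 3.605 eV

This energy is carried away by the emitted photon.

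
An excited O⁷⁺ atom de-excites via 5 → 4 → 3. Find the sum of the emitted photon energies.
61.921 eV

The energy levels of O⁷⁺ are E_n = -13.6057 × 8² / n² eV.

First transition (5 → 4):
ΔE₁ = |E_4 - E_5|
ΔE₁ = |-54.422800000 - (-34.830592000)| = 19.592208 eV

Second transition (4 → 3):
ΔE₂ = |E_3 - E_4|
ΔE₂ = |-96.751644444 - (-54.422800000)| = 42.328844 eV

Total energy released:
E_total = ΔE₁ + ΔE₂ = 19.592208 + 42.328844 = 61.921 eV

Note: This equals the direct transition 5 → 3: 61.921 eV ✓
Energy is conserved regardless of the path taken.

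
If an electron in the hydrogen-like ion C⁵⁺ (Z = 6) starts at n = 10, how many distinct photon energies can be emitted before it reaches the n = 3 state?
28

The electron can occupy levels n = 3, 4, ..., 10 during de-excitation — that is m = 10 - 3 + 1 = 8 distinct levels.

The number of distinct spectral lines equals the number of ways to choose 2 of these m levels (each pair gives one possible emission transition):

Number of lines = m(m-1)/2 = 8×7/2 = 28

These correspond to all possible transitions between the 8 levels:
10 → 9, 10 → 8, 10 → 7, 10 → 6, 10 → 5, 10 → 4, 10 → 3, 9 → 8...

Each transition produces a photon with a unique energy (and thus wavelength). This count does not depend on Z.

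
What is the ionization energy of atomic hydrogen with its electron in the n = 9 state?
0.16797 eV

The ionization energy is the energy needed to remove the electron completely (n → ∞).

For hydrogen, E_n = -13.6057 eV / n².

At n = 9: E_9 = -13.6057 / 9² = -0.16797160 eV
At n = ∞: E_∞ = 0 eV

Ionization energy = E_∞ - E_9 = 0 - (-0.16797160) = 0.16797160 eV
Ionization energy ≈ 0.16797 eV

This is also called the binding energy of the electron in state n = 9.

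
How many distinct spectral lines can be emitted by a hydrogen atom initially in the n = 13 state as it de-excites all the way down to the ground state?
78

The electron can occupy levels n = 1, 2, ..., 13 during de-excitation — that is m = 13 - 1 + 1 = 13 distinct levels.

The number of distinct spectral lines equals the number of ways to choose 2 of these m levels (each pair gives one possible emission transition):

Number of lines = m(m-1)/2 = 13×12/2 = 78

These correspond to all possible transitions between the 13 levels:
13 → 12, 13 → 11, 13 → 10, 13 → 9, 13 → 8, 13 → 7, 13 → 6, 13 → 5...

Each transition produces a photon with a unique energy (and thus wavelength). This count does not depend on Z.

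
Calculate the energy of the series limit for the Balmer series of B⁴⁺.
85.03563 eV

The series limit corresponds to the transition from n = ∞ to n = 2.
This is the highest energy (shortest wavelength) transition in the Balmer series.

E_∞ = 0 eV
E_2 = -13.6057 × 5² / 2² = -85.03563 eV

Energy at series limit:
ΔE = E_∞ - E_2 = 0 - (-85.03563) = 85.03563 eV

This energy equals the ionization energy from the n = 2 state of B⁴⁺.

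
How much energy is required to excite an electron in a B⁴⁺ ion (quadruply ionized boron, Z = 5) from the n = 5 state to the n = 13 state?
11.593 eV

The energy levels of a hydrogen-like atom are E_n = -13.6057 Z² eV / n².

Energy at n = 5: E_5 = -13.6057 × 5² / 5² = -13.605700 eV
Energy at n = 13: E_13 = -13.6057 × 5² / 13² = -2.012678 eV

The excitation energy is the difference:
ΔE = E_13 - E_5
ΔE = -2.012678 - (-13.605700)
ΔE = 11.593 eV

Since this is positive, energy must be absorbed (photon absorption).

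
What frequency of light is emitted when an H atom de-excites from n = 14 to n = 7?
5.035e+13 Hz

First, find the transition energy:
E_14 = -13.6057 / 14² = -0.0694168 eV
E_7 = -13.6057 / 7² = -0.2776673 eV
|ΔE| = |E_7 - E_14| = 0.2082505 eV

Convert to Joules: E = 0.2082505 eV × (1.602177 × 10⁻¹⁹ J/eV) = 3.33654e-20 J

Using E = hf:
f = E/h = 3.33654e-20 J / (6.62607 × 10⁻³⁴ J·s)
f = 5.035e+13 Hz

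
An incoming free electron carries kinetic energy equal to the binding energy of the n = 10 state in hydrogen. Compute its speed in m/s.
2.188e+05 m/s (or 0.07297% of c)

The binding energy at n = 10 for hydrogen is:
E_10 = -13.6057/10² = -0.1360570 eV
|E_10| = 0.1360570 eV

Convert to Joules:
KE = 0.1360570 eV × (1.602177 × 10⁻¹⁹ J/eV) = 2.17987e-20 J

Using KE = ½mv²:
v = √(2·KE/m_e)
v = √(2 × 2.17987e-20 J / 9.10938 × 10⁻³¹ kg)
v = 2.188e+05 m/s

This is approximately 0.07297% the speed of light.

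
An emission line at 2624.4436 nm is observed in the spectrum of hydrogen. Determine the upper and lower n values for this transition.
n = 6 → n = 4

First, find the photon energy from the wavelength (hc = 1239.84 eV·nm):
E = hc/λ = 1239.84 eV·nm / 2624.4436 nm = 0.47242014 eV

The energy levels of hydrogen satisfy E_n = -13.6057 / n² eV, so an emission n_i → n_f releases
ΔE = 13.6057 × (1/n_f² − 1/n_i²) eV.

Setting ΔE equal to the photon energy:
1/n_f² − 1/n_i² = 0.47242014 / 13.6057 = 0.034722222

Since 1/n_i² must be positive, we need 1/n_f² > 0.034722222, i.e. n_f ≤ 5. For each allowed n_f, solve n_i = (1/n_f² − 0.034722222)^(−1/2) and check whether it is a whole number:
  n_f = 1: 1/n_i² = 1.000000000 − 0.034722222 = 0.965277778 → n_i = 1.018  (not an integer) ✗
  n_f = 2: 1/n_i² = 0.250000000 − 0.034722222 = 0.215277778 → n_i = 2.155  (not an integer) ✗
  n_f = 3: 1/n_i² = 0.111111111 − 0.034722222 = 0.076388889 → n_i = 3.618  (not an integer) ✗
  n_f = 4: 1/n_i² = 0.062500000 − 0.034722222 = 0.027777778 → n_i = 6.000  → integer, n_i = 6 ✓
  n_f = 5: 1/n_i² = 0.040000000 − 0.034722222 = 0.005277778 → n_i = 13.765  (not an integer) ✗

Only n_f = 4 gives an integer upper level, n_i = 6.

The transition is from n = 6 to n = 4 (emission).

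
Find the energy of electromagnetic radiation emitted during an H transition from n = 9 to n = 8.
0.04 eV

The energy levels are E_n = -13.6057 eV / n².

Energy at n = 9: E_9 = -13.6057 / 9² = -0.16797 eV
Energy at n = 8: E_8 = -13.6057 / 8² = -0.21259 eV

For emission (electron falling to lower state), the photon energy is:
E_photon = E_9 - E_8 = |-0.16797 - (-0.21259)|
E_photon = 0.04 eV

This energy is carried away by the emitted photon.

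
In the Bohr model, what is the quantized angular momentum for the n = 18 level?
1.90e-33 J·s (or 18ℏ)

In the Bohr model, angular momentum is quantized:
L = nℏ

where ℏ = h/(2π) = 1.0546e-34 J·s

For n = 18:
L = 18 × 1.0546e-34 J·s
L = 1.90e-33 J·s

This can also be written as L = 18ℏ.
The angular momentum is an integer multiple of the reduced Planck constant.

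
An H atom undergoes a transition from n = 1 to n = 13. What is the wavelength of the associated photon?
91.668933 nm

First, find the transition energy using E_n = -13.6057 / n² eV:
E_1 = -13.6057 / 1² = -13.60570000 eV
E_13 = -13.6057 / 13² = -0.08050710 eV

Photon energy: |ΔE| = |E_13 - E_1| = 13.52519290 eV

Convert to wavelength using E = hc/λ with hc = 1239.84 eV·nm:
λ = hc/E = 1239.84 eV·nm / 13.52519290 eV
λ = 91.668933 nm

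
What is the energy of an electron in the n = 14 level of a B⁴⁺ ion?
-1.73542 eV

For hydrogen-like ions, the energy levels scale with Z²:
E_n = -13.6057 Z² / n² eV

For B⁴⁺ (Z = 5) at n = 14:
E_14 = -13.6057 × 5² / 14²
E_14 = -13.6057 × 25 / 196
E_14 = -340.1425 / 196
E_14 = -1.73542 eV

The energy is 25 times more negative than hydrogen at the same n due to the stronger nuclear charge.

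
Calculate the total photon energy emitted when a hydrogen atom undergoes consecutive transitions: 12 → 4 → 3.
1.417 eV

The energy levels of hydrogen are E_n = -13.6057 / n² eV.

First transition (12 → 4):
ΔE₁ = |E_4 - E_12|
ΔE₁ = |-0.850356250 - (-0.094484028)| = 0.755872 eV

Second transition (4 → 3):
ΔE₂ = |E_3 - E_4|
ΔE₂ = |-1.511744444 - (-0.850356250)| = 0.661388 eV

Total energy released:
E_total = ΔE₁ + ΔE₂ = 0.755872 + 0.661388 = 1.417 eV

Note: This equals the direct transition 12 → 3: 1.417 eV ✓
Energy is conserved regardless of the path taken.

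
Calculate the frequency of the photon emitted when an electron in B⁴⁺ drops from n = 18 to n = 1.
8.199e+16 Hz

First, find the transition energy:
E_18 = -13.6057 × 5² / 18² = -1.04982 eV
E_1 = -13.6057 × 5² / 1² = -340.14250 eV
|ΔE| = |E_1 - E_18| = 339.09268 eV

Convert to Joules: E = 339.09268 eV × (1.602177 × 10⁻¹⁹ J/eV) = 5.43286e-17 J

Using E = hf:
f = E/h = 5.43286e-17 J / (6.62607 × 10⁻³⁴ J·s)
f = 8.199e+16 Hz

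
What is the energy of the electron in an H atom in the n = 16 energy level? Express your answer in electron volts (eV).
-0.05315 eV

The energy levels of a hydrogen-like atom are given by:
E_n = -13.6057 eV / n²

For n = 16:
E_16 = -13.6057 eV / 16²
E_16 = -13.6057 eV / 256
E_16 = -0.05315 eV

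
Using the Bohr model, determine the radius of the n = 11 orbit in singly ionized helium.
3.2015 nm (or 32.0152 Å)

The Bohr radius formula is:
r_n = n² a₀ / Z

where a₀ = 0.0529177 nm is the Bohr radius.

For He⁺ (Z = 2) at n = 11:
r_11 = 11² × 0.0529177 nm / 2
r_11 = 121 × 0.0529177 nm / 2
r_11 = 6.40304 nm / 2
r_11 = 3.2015 nm

The electron orbits at approximately 3.2015 nm from the nucleus.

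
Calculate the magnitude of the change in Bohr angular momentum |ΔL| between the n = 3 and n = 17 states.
1.47640e-33 J·s (or 14ℏ)

In the Bohr model, L_n = nℏ where ℏ = 1.0545718e-34 J·s.

L_17 = 17ℏ = 1.7927721e-33 J·s
L_3 = 3ℏ = 3.1637154e-34 J·s

ΔL = L_17 - L_3 = (17 - 3)ℏ = 14ℏ
ΔL = 14 × 1.0545718e-34 J·s = 1.47640e-33 J·s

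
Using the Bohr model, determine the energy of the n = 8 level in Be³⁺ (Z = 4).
-3.401425 eV

For hydrogen-like ions, the energy levels scale with Z²:
E_n = -13.6057 Z² / n² eV

For Be³⁺ (Z = 4) at n = 8:
E_8 = -13.6057 × 4² / 8²
E_8 = -13.6057 × 16 / 64
E_8 = -217.6912 / 64
E_8 = -3.401425 eV

The energy is 16 times more negative than hydrogen at the same n due to the stronger nuclear charge.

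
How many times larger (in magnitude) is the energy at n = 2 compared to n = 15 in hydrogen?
56.250000

Using E_n = -13.6057 Z² / n² eV with Z = 1:

E_2 = -13.6057 / 2² = -13.6057 / 4 = -3.401425000000 eV
E_15 = -13.6057 / 15² = -13.6057 / 225 = -0.060469777778 eV

The ratio is:
E_2/E_15 = (-3.401425000000) / (-0.060469777778)
E_2/E_15 = (-13.6057/4) / (-13.6057/225)
E_2/E_15 = 225/4
E_2/E_15 = 56.250000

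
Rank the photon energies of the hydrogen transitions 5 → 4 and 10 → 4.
10 → 4

Calculate the energy for each transition:

Transition 5 → 4:
ΔE₁ = |E_4 - E_5| = |-13.6057/4² - (-13.6057/5²)|
ΔE₁ = |-0.85035625000 - (-0.54422800000)| = 0.30612825 eV

Transition 10 → 4:
ΔE₂ = |E_4 - E_10| = |-13.6057/4² - (-13.6057/10²)|
ΔE₂ = |-0.85035625000 - (-0.13605700000)| = 0.71429925 eV

Since 0.71429925 eV > 0.30612825 eV, the transition 10 → 4 emits the more energetic photon.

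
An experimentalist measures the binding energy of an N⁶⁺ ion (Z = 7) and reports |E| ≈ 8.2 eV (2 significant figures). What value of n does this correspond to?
n = 9

The exact energy levels follow E_n = -13.6057 Z² / n² eV with Z = 7.

The measured value (-8.2 eV) is reported to only 2 significant figures, so we must test candidate n values and see which one matches to that precision.

Candidate energies:
  n = 7:  E = -13.6057 × 7² / 7² = -13.60570 eV
  n = 8:  E = -13.6057 × 7² / 8² = -10.41686 eV
  n = 9:  E = -13.6057 × 7² / 9² = -8.23061 eV  ← matches
  n = 10:  E = -13.6057 × 7² / 10² = -6.66679 eV
  n = 11:  E = -13.6057 × 7² / 11² = -5.50975 eV

Checking against the measurement of -8.2 eV (2 sig figs), only n = 9 agrees:
E_9 = -8.23061 eV, which rounds to -8.2 eV ✓

Therefore n = 9.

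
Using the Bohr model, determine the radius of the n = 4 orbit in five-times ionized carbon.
0.1411 nm (or 1.4111 Å)

The Bohr radius formula is:
r_n = n² a₀ / Z

where a₀ = 0.0529177 nm is the Bohr radius.

For C⁵⁺ (Z = 6) at n = 4:
r_4 = 4² × 0.0529177 nm / 6
r_4 = 16 × 0.0529177 nm / 6
r_4 = 0.84668 nm / 6
r_4 = 0.1411 nm

The electron orbits at approximately 0.1411 nm from the nucleus.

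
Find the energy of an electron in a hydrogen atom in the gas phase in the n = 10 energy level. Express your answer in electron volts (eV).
-0.14 eV

The energy levels of a hydrogen-like atom are given by:
E_n = -13.6057 eV / n²

For n = 10:
E_10 = -13.6057 eV / 10²
E_10 = -13.6057 eV / 100
E_10 = -0.14 eV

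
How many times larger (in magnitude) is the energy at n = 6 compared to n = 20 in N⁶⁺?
11.111

Using E_n = -13.6057 Z² / n² eV with Z = 7:

E_6 = -13.6057 × 7² / 6² = -666.6793 / 36 = -18.518869444 eV
E_20 = -13.6057 × 7² / 20² = -666.6793 / 400 = -1.666698250 eV

The ratio is:
E_6/E_20 = (-18.518869444) / (-1.666698250)
E_6/E_20 = (-666.6793/36) / (-666.6793/400)
E_6/E_20 = 400/36
E_6/E_20 = 11.111
(Note: the Z² factors cancel in the ratio.)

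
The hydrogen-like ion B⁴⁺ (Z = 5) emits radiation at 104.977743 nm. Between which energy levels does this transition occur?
n = 6 → n = 4

First, find the photon energy from the wavelength (hc = 1239.84 eV·nm):
E = hc/λ = 1239.84 eV·nm / 104.977743 nm = 11.810503 eV

The energy levels of B⁴⁺ satisfy E_n = -13.6057 × 5² / n² eV, so an emission n_i → n_f releases
ΔE = 13.6057 × 5² × (1/n_f² − 1/n_i²) eV.

Setting ΔE equal to the photon energy:
1/n_f² − 1/n_i² = 11.810503 / (13.6057 × 5²) = 0.034722221

Since 1/n_i² must be positive, we need 1/n_f² > 0.034722221, i.e. n_f ≤ 5. For each allowed n_f, solve n_i = (1/n_f² − 0.034722221)^(−1/2) and check whether it is a whole number:
  n_f = 1: 1/n_i² = 1.000000000 − 0.034722221 = 0.965277779 → n_i = 1.018  (not an integer) ✗
  n_f = 2: 1/n_i² = 0.250000000 − 0.034722221 = 0.215277779 → n_i = 2.155  (not an integer) ✗
  n_f = 3: 1/n_i² = 0.111111111 − 0.034722221 = 0.076388890 → n_i = 3.618  (not an integer) ✗
  n_f = 4: 1/n_i² = 0.062500000 − 0.034722221 = 0.027777779 → n_i = 6.000  → integer, n_i = 6 ✓
  n_f = 5: 1/n_i² = 0.040000000 − 0.034722221 = 0.005277779 → n_i = 13.765  (not an integer) ✗

Only n_f = 4 gives an integer upper level, n_i = 6.

The transition is from n = 6 to n = 4 (emission).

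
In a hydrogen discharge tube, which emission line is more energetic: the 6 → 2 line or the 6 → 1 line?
6 → 1

Calculate the energy for each transition:

Transition 6 → 2:
ΔE₁ = |E_2 - E_6| = |-13.6057/2² - (-13.6057/6²)|
ΔE₁ = |-3.401425000 - (-0.377936111)| = 3.023489 eV

Transition 6 → 1:
ΔE₂ = |E_1 - E_6| = |-13.6057/1² - (-13.6057/6²)|
ΔE₂ = |-13.605700000 - (-0.377936111)| = 13.227764 eV

Since 13.227764 eV > 3.023489 eV, the transition 6 → 1 emits the more energetic photon.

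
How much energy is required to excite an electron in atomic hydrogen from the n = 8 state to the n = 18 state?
0.17060 eV

The energy levels of a hydrogen-like atom are E_n = -13.6057 eV / n².

Energy at n = 8: E_8 = -13.6057 / 8² = -0.21258906 eV
Energy at n = 18: E_18 = -13.6057 / 18² = -0.04199290 eV

The excitation energy is the difference:
ΔE = E_18 - E_8
ΔE = -0.04199290 - (-0.21258906)
ΔE = 0.17060 eV

Since this is positive, energy must be absorbed (photon absorption).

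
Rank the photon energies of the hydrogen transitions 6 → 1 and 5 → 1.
6 → 1

Calculate the energy for each transition:

Transition 6 → 1:
ΔE₁ = |E_1 - E_6| = |-13.6057/1² - (-13.6057/6²)|
ΔE₁ = |-13.6057000000 - (-0.3779361111)| = 13.2277639 eV

Transition 5 → 1:
ΔE₂ = |E_1 - E_5| = |-13.6057/1² - (-13.6057/5²)|
ΔE₂ = |-13.6057000000 - (-0.5442280000)| = 13.0614720 eV

Since 13.2277639 eV > 13.0614720 eV, the transition 6 → 1 emits the more energetic photon.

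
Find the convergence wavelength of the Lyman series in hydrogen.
91.13 nm

The series limit corresponds to the transition from n = ∞ to n = 1.
This is the highest energy (shortest wavelength) transition in the Lyman series.

E_∞ = 0 eV
E_1 = -13.6057 / 1² = -13.6057 eV

Energy at series limit:
ΔE = E_∞ - E_1 = 0 - (-13.6057) = 13.6057 eV
λ = hc/E = 1239.84 eV·nm / 13.6057 eV = 91.13 nm

This energy equals the ionization energy from the n = 1 state of hydrogen.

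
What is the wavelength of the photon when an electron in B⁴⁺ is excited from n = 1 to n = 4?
3.888065 nm

First, find the transition energy using E_n = -13.6057 Z² / n² eV:
E_1 = -13.6057 × 5² / 1² = -340.14250000 eV
E_4 = -13.6057 × 5² / 4² = -21.25890625 eV

Photon energy: |ΔE| = |E_4 - E_1| = 318.88359375 eV

Convert to wavelength using E = hc/λ with hc = 1239.84 eV·nm:
λ = hc/E = 1239.84 eV·nm / 318.88359375 eV
λ = 3.888065 nm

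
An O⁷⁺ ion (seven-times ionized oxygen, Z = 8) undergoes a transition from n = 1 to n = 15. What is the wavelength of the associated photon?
1.430 nm

First, find the transition energy using E_n = -13.6057 Z² / n² eV:
E_1 = -13.6057 × 8² / 1² = -870.76480 eV
E_15 = -13.6057 × 8² / 15² = -3.87007 eV

Photon energy: |ΔE| = |E_15 - E_1| = 866.89473 eV

Convert to wavelength using E = hc/λ with hc = 1239.84 eV·nm:
λ = hc/E = 1239.84 eV·nm / 866.89473 eV
λ = 1.430 nm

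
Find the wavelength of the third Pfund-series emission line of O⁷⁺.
58.41 nm

The lines of a series are numbered from the longest wavelength (smallest ΔE) outward; the third line is the transition from n = n_f + 3 to n_f.
The Pfund series has all transitions ending at n_f = 5.

For O⁷⁺ (Z = 8), the third line (γ-line) is the jump from n = 8 to n = 5:
E_8 = -13.6057 × 8² / 8² = -13.6057 eV
E_5 = -13.6057 × 8² / 5² = -34.8306 eV
ΔE = E_8 - E_5 = 21.2249 eV

λ = hc/E = 1239.84 eV·nm / 21.2249 eV
λ = 58.41 nm

This is the γ-line of the Pfund series in O⁷⁺.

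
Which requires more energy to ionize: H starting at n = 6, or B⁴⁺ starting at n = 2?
B⁴⁺ at n = 2 (E = -85.04 eV)

Using E_n = -13.6057 Z² / n² eV:

H (Z = 1) at n = 6:
E = -13.6057 × 1² / 6² = -13.6057 × 1 / 36 = -0.37794 eV

B⁴⁺ (Z = 5) at n = 2:
E = -13.6057 × 5² / 2² = -13.6057 × 25 / 4 = -85.03563 eV

Since -85.03563 eV < -0.37794 eV,
B⁴⁺ at n = 2 is more tightly bound (requires more energy to ionize).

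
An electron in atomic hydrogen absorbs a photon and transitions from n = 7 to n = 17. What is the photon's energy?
0.2306 eV

The energy levels of a hydrogen-like atom are E_n = -13.6057 eV / n².

Energy at n = 7: E_7 = -13.6057 / 7² = -0.2776673 eV
Energy at n = 17: E_17 = -13.6057 / 17² = -0.0470785 eV

The excitation energy is the difference:
ΔE = E_17 - E_7
ΔE = -0.0470785 - (-0.2776673)
ΔE = 0.2306 eV

Since this is positive, energy must be absorbed (photon absorption).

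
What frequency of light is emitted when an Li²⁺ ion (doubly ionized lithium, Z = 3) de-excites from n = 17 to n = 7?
5.01805e+14 Hz

First, find the transition energy:
E_17 = -13.6057 × 3² / 17² = -0.42370692 eV
E_7 = -13.6057 × 3² / 7² = -2.49900612 eV
|ΔE| = |E_7 - E_17| = 2.07529920 eV

Convert to Joules: E = 2.07529920 eV × (1.602177 × 10⁻¹⁹ J/eV) = 3.3249966e-19 J

Using E = hf:
f = E/h = 3.3249966e-19 J / (6.62607 × 10⁻³⁴ J·s)
f = 5.01805e+14 Hz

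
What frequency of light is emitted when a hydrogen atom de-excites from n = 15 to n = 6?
7.68e+13 Hz

First, find the transition energy:
E_15 = -13.6057 / 15² = -0.060470 eV
E_6 = -13.6057 / 6² = -0.377936 eV
|ΔE| = |E_6 - E_15| = 0.317466 eV

Convert to Joules: E = 0.317466 eV × (1.602177 × 10⁻¹⁹ J/eV) = 5.0864e-20 J

Using E = hf:
f = E/h = 5.0864e-20 J / (6.62607 × 10⁻³⁴ J·s)
f = 7.68e+13 Hz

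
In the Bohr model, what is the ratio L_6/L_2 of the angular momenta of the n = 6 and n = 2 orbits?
3.000

In the Bohr model, L_n = nℏ, so the ratio is purely the ratio of quantum numbers:

L_6/L_2 = 6ℏ / 2ℏ = 6/2 = 3.000

The angular momentum scales linearly with n.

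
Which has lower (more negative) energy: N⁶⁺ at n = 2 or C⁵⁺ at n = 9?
N⁶⁺ at n = 2 (E = -166.6698 eV)

Using E_n = -13.6057 Z² / n² eV:

N⁶⁺ (Z = 7) at n = 2:
E = -13.6057 × 7² / 2² = -13.6057 × 49 / 4 = -166.6698250 eV

C⁵⁺ (Z = 6) at n = 9:
E = -13.6057 × 6² / 9² = -13.6057 × 36 / 81 = -6.0469778 eV

Since -166.6698250 eV < -6.0469778 eV,
N⁶⁺ at n = 2 is more tightly bound (requires more energy to ionize).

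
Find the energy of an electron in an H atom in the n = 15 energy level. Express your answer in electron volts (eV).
-0.060470 eV

The energy levels of a hydrogen-like atom are given by:
E_n = -13.6057 eV / n²

For n = 15:
E_15 = -13.6057 eV / 15²
E_15 = -13.6057 eV / 225
E_15 = -0.060470 eV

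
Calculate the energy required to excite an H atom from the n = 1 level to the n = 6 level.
13.23 eV

The energy levels of a hydrogen-like atom are E_n = -13.6057 eV / n².

Energy at n = 1: E_1 = -13.6057 / 1² = -13.60570 eV
Energy at n = 6: E_6 = -13.6057 / 6² = -0.37794 eV

The excitation energy is the difference:
ΔE = E_6 - E_1
ΔE = -0.37794 - (-13.60570)
ΔE = 13.23 eV

Since this is positive, energy must be absorbed (photon absorption).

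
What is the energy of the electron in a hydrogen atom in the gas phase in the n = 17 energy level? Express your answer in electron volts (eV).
-0.047079 eV

The energy levels of a hydrogen-like atom are given by:
E_n = -13.6057 eV / n²

For n = 17:
E_17 = -13.6057 eV / 17²
E_17 = -13.6057 eV / 289
E_17 = -0.047079 eV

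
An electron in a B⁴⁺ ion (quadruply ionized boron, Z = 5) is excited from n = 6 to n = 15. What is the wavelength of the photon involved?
156.21688 nm

First, find the transition energy using E_n = -13.6057 Z² / n² eV:
E_6 = -13.6057 × 5² / 6² = -9.448402778 eV
E_15 = -13.6057 × 5² / 15² = -1.511744444 eV

Photon energy: |ΔE| = |E_15 - E_6| = 7.936658334 eV

Convert to wavelength using E = hc/λ with hc = 1239.84 eV·nm:
λ = hc/E = 1239.84 eV·nm / 7.936658334 eV
λ = 156.21688 nm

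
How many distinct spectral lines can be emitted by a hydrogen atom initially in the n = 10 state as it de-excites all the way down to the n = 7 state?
6

The electron can occupy levels n = 7, 8, ..., 10 during de-excitation — that is m = 10 - 7 + 1 = 4 distinct levels.

The number of distinct spectral lines equals the number of ways to choose 2 of these m levels (each pair gives one possible emission transition):

Number of lines = m(m-1)/2 = 4×3/2 = 6

These correspond to all possible transitions between the 4 levels:
10 → 9, 10 → 8, 10 → 7, 9 → 8, 9 → 7, 8 → 7

Each transition produces a photon with a unique energy (and thus wavelength). This count does not depend on Z.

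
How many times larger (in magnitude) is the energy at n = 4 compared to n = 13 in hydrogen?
10.562500

Using E_n = -13.6057 Z² / n² eV with Z = 1:

E_4 = -13.6057 / 4² = -13.6057 / 16 = -0.850356250000 eV
E_13 = -13.6057 / 13² = -13.6057 / 169 = -0.080507100592 eV

The ratio is:
E_4/E_13 = (-0.850356250000) / (-0.080507100592)
E_4/E_13 = (-13.6057/16) / (-13.6057/169)
E_4/E_13 = 169/16
E_4/E_13 = 10.562500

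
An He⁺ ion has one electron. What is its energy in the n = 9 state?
-0.671886 eV

For hydrogen-like ions, the energy levels scale with Z²:
E_n = -13.6057 Z² / n² eV

For He⁺ (Z = 2) at n = 9:
E_9 = -13.6057 × 2² / 9²
E_9 = -13.6057 × 4 / 81
E_9 = -54.4228 / 81
E_9 = -0.671886 eV

The energy is 4 times more negative than hydrogen at the same n due to the stronger nuclear charge.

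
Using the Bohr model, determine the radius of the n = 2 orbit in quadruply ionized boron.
0.0423 nm (or 0.4233 Å)

The Bohr radius formula is:
r_n = n² a₀ / Z

where a₀ = 0.0529177 nm is the Bohr radius.

For B⁴⁺ (Z = 5) at n = 2:
r_2 = 2² × 0.0529177 nm / 5
r_2 = 4 × 0.0529177 nm / 5
r_2 = 0.21167 nm / 5
r_2 = 0.0423 nm

The electron orbits at approximately 0.0423 nm from the nucleus.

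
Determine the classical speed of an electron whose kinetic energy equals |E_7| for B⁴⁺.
1.56264e+06 m/s (or 0.521240% of c)

The binding energy at n = 7 for B⁴⁺ is:
E_7 = -13.6057 × 5²/7² = -6.94168367 eV
|E_7| = 6.94168367 eV

Convert to Joules:
KE = 6.94168367 eV × (1.602177 × 10⁻¹⁹ J/eV) = 1.1121806e-18 J

Using KE = ½mv²:
v = √(2·KE/m_e)
v = √(2 × 1.1121806e-18 J / 9.10938 × 10⁻³¹ kg)
v = 1.56264e+06 m/s

This is approximately 0.521240% the speed of light.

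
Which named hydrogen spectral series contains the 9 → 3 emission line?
Paschen series

The spectral series in hydrogen are named based on the final (lower) energy level:
- Lyman series: n_final = 1 (ultraviolet)
- Balmer series: n_final = 2 (visible/near-UV)
- Paschen series: n_final = 3 (infrared)
- Brackett series: n_final = 4 (infrared)
- Pfund series: n_final = 5 (far infrared)

Since this transition ends at n = 3, it belongs to the Paschen series.

For reference, this 9 → 3 line has photon energy
ΔE = 13.6057 eV × (1/3² - 1/9²) = 1.343773 eV,
corresponding to wavelength λ = hc/ΔE = 1239.84 eV·nm / 1.343773 eV = 922.66 nm in the infrared region.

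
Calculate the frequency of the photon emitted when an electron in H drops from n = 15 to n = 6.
7.68e+13 Hz

First, find the transition energy:
E_15 = -13.6057 / 15² = -0.06046978 eV
E_6 = -13.6057 / 6² = -0.37793611 eV
|ΔE| = |E_6 - E_15| = 0.31746633 eV

Convert to Joules: E = 0.31746633 eV × (1.602177 × 10⁻¹⁹ J/eV) = 5.0864e-20 J

Using E = hf:
f = E/h = 5.0864e-20 J / (6.62607 × 10⁻³⁴ J·s)
f = 7.68e+13 Hz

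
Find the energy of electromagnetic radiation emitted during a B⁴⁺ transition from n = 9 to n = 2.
80.836 eV

The energy levels are E_n = -13.6057 Z² eV / n².

Energy at n = 9: E_9 = -13.6057 × 5² / 9² = -4.199290 eV
Energy at n = 2: E_2 = -13.6057 × 5² / 2² = -85.035625 eV

For emission (electron falling to lower state), the photon energy is:
E_photon = E_9 - E_2 = |-4.199290 - (-85.035625)|
E_photon = 80.836 eV

This energy is carried away by the emitted photon.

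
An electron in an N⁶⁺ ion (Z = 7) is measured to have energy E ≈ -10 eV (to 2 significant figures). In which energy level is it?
n = 8

The exact energy levels follow E_n = -13.6057 Z² / n² eV with Z = 7.

The measured value (-10 eV) is reported to only 2 significant figures, so we must test candidate n values and see which one matches to that precision.

Candidate energies:
  n = 6:  E = -13.6057 × 7² / 6² = -18.51887 eV
  n = 7:  E = -13.6057 × 7² / 7² = -13.60570 eV
  n = 8:  E = -13.6057 × 7² / 8² = -10.41686 eV  ← matches
  n = 9:  E = -13.6057 × 7² / 9² = -8.23061 eV
  n = 10:  E = -13.6057 × 7² / 10² = -6.66679 eV

Checking against the measurement of -10 eV (2 sig figs), only n = 8 agrees:
E_8 = -10.41686 eV, which rounds to -10 eV ✓

Therefore n = 8.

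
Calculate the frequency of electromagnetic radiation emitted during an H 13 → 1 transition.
3.270e+15 Hz

First, find the transition energy:
E_13 = -13.6057 / 13² = -0.08051 eV
E_1 = -13.6057 / 1² = -13.60570 eV
|ΔE| = |E_1 - E_13| = 13.52519 eV

Convert to Joules: E = 13.52519 eV × (1.602177 × 10⁻¹⁹ J/eV) = 2.16697e-18 J

Using E = hf:
f = E/h = 2.16697e-18 J / (6.62607 × 10⁻³⁴ J·s)
f = 3.270e+15 Hz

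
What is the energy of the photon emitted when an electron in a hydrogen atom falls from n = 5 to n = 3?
0.97 eV

The energy levels are E_n = -13.6057 eV / n².

Energy at n = 5: E_5 = -13.6057 / 5² = -0.54423 eV
Energy at n = 3: E_3 = -13.6057 / 3² = -1.51174 eV

For emission (electron falling to lower state), the photon energy is:
E_photon = E_5 - E_3 = |-0.54423 - (-1.51174)|
E_photon = 0.97 eV

This energy is carried away by the emitted photon.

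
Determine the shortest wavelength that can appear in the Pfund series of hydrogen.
2278.16283 nm

The series limit corresponds to the transition from n = ∞ to n = 5.
This is the highest energy (shortest wavelength) transition in the Pfund series.

E_∞ = 0 eV
E_5 = -13.6057 / 5² = -0.54422800000 eV

Energy at series limit:
ΔE = E_∞ - E_5 = 0 - (-0.54422800000) = 0.54422800000 eV
λ = hc/E = 1239.84 eV·nm / 0.54422800000 eV = 2278.16283 nm

This energy equals the ionization energy from the n = 5 state of hydrogen.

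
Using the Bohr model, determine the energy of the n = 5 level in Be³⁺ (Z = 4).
-8.71 eV

For hydrogen-like ions, the energy levels scale with Z²:
E_n = -13.6057 Z² / n² eV

For Be³⁺ (Z = 4) at n = 5:
E_5 = -13.6057 × 4² / 5²
E_5 = -13.6057 × 16 / 25
E_5 = -217.6912 / 25
E_5 = -8.71 eV

The energy is 16 times more negative than hydrogen at the same n due to the stronger nuclear charge.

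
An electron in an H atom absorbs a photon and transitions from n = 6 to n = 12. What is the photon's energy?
0.2835 eV

The energy levels of a hydrogen-like atom are E_n = -13.6057 eV / n².

Energy at n = 6: E_6 = -13.6057 / 6² = -0.3779361 eV
Energy at n = 12: E_12 = -13.6057 / 12² = -0.0944840 eV

The excitation energy is the difference:
ΔE = E_12 - E_6
ΔE = -0.0944840 - (-0.3779361)
ΔE = 0.2835 eV

Since this is positive, energy must be absorbed (photon absorption).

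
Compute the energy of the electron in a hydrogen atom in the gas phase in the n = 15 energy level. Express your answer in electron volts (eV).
-0.0605 eV

The energy levels of a hydrogen-like atom are given by:
E_n = -13.6057 eV / n²

For n = 15:
E_15 = -13.6057 eV / 15²
E_15 = -13.6057 eV / 225
E_15 = -0.0605 eV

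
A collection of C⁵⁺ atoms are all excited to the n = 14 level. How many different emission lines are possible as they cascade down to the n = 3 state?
66

The electron can occupy levels n = 3, 4, ..., 14 during de-excitation — that is m = 14 - 3 + 1 = 12 distinct levels.

The number of distinct spectral lines equals the number of ways to choose 2 of these m levels (each pair gives one possible emission transition):

Number of lines = m(m-1)/2 = 12×11/2 = 66

These correspond to all possible transitions between the 12 levels:
14 → 13, 14 → 12, 14 → 11, 14 → 10, 14 → 9, 14 → 8, 14 → 7, 14 → 6...

Each transition produces a photon with a unique energy (and thus wavelength). This count does not depend on Z.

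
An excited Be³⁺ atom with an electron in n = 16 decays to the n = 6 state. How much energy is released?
5.20 eV

The energy levels are E_n = -13.6057 Z² eV / n².

Energy at n = 16: E_16 = -13.6057 × 4² / 16² = -0.85036 eV
Energy at n = 6: E_6 = -13.6057 × 4² / 6² = -6.04698 eV

For emission (electron falling to lower state), the photon energy is:
E_photon = E_16 - E_6 = |-0.85036 - (-6.04698)|
E_photon = 5.20 eV

This energy is carried away by the emitted photon.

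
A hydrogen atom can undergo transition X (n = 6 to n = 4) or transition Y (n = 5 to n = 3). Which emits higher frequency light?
5 → 3

Calculate the energy for each transition:

Transition 6 → 4:
ΔE₁ = |E_4 - E_6| = |-13.6057/4² - (-13.6057/6²)|
ΔE₁ = |-0.85035625 - (-0.37793611)| = 0.47242 eV

Transition 5 → 3:
ΔE₂ = |E_3 - E_5| = |-13.6057/3² - (-13.6057/5²)|
ΔE₂ = |-1.51174444 - (-0.54422800)| = 0.96752 eV

Since 0.96752 eV > 0.47242 eV, the transition 5 → 3 emits the more energetic photon.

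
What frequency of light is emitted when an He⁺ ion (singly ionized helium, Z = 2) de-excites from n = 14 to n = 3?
1.3950e+15 Hz

First, find the transition energy:
E_14 = -13.6057 × 2² / 14² = -0.2776673 eV
E_3 = -13.6057 × 2² / 3² = -6.0469778 eV
|ΔE| = |E_3 - E_14| = 5.7693105 eV

Convert to Joules: E = 5.7693105 eV × (1.602177 × 10⁻¹⁹ J/eV) = 9.243457e-19 J

Using E = hf:
f = E/h = 9.243457e-19 J / (6.62607 × 10⁻³⁴ J·s)
f = 1.3950e+15 Hz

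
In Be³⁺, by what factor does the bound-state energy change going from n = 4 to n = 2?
4.0000

Using E_n = -13.6057 Z² / n² eV with Z = 4:

E_2 = -13.6057 × 4² / 2² = -217.6912 / 4 = -54.4228000000 eV
E_4 = -13.6057 × 4² / 4² = -217.6912 / 16 = -13.6057000000 eV

The ratio is:
E_2/E_4 = (-54.4228000000) / (-13.6057000000)
E_2/E_4 = (-217.6912/4) / (-217.6912/16)
E_2/E_4 = 16/4
E_2/E_4 = 4.0000
(Note: the Z² factors cancel in the ratio.)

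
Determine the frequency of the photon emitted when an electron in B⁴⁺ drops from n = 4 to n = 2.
1.5421e+16 Hz

First, find the transition energy:
E_4 = -13.6057 × 5² / 4² = -21.25890625 eV
E_2 = -13.6057 × 5² / 2² = -85.03562500 eV
|ΔE| = |E_2 - E_4| = 63.77671875 eV

Convert to Joules: E = 63.77671875 eV × (1.602177 × 10⁻¹⁹ J/eV) = 1.021816e-17 J

Using E = hf:
f = E/h = 1.021816e-17 J / (6.62607 × 10⁻³⁴ J·s)
f = 1.5421e+16 Hz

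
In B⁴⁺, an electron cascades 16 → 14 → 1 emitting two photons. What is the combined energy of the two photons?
338.813818 eV

The energy levels of B⁴⁺ are E_n = -13.6057 × 5² / n² eV.

First transition (16 → 14):
ΔE₁ = |E_14 - E_16|
ΔE₁ = |-1.735420918367 - (-1.328681640625)| = 0.406739278 eV

Second transition (14 → 1):
ΔE₂ = |E_1 - E_14|
ΔE₂ = |-340.142500000000 - (-1.735420918367)| = 338.407079082 eV

Total energy released:
E_total = ΔE₁ + ΔE₂ = 0.406739278 + 338.407079082 = 338.813818 eV

Note: This equals the direct transition 16 → 1: 338.813818 eV ✓
Energy is conserved regardless of the path taken.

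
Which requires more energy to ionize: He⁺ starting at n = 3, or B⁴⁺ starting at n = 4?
B⁴⁺ at n = 4 (E = -21.259 eV)

Using E_n = -13.6057 Z² / n² eV:

He⁺ (Z = 2) at n = 3:
E = -13.6057 × 2² / 3² = -13.6057 × 4 / 9 = -6.046978 eV

B⁴⁺ (Z = 5) at n = 4:
E = -13.6057 × 5² / 4² = -13.6057 × 25 / 16 = -21.258906 eV

Since -21.258906 eV < -6.046978 eV,
B⁴⁺ at n = 4 is more tightly bound (requires more energy to ionize).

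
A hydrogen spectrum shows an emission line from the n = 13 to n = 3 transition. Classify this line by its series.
Paschen series

The spectral series in hydrogen are named based on the final (lower) energy level:
- Lyman series: n_final = 1 (ultraviolet)
- Balmer series: n_final = 2 (visible/near-UV)
- Paschen series: n_final = 3 (infrared)
- Brackett series: n_final = 4 (infrared)
- Pfund series: n_final = 5 (far infrared)

Since this transition ends at n = 3, it belongs to the Paschen series.

For reference, this 13 → 3 line has photon energy
ΔE = 13.6057 eV × (1/3² - 1/13²) = 1.431237 eV,
corresponding to wavelength λ = hc/ΔE = 1239.84 eV·nm / 1.431237 eV = 866.27 nm in the infrared region.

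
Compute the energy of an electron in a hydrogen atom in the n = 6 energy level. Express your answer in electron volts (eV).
-0.37794 eV

The energy levels of a hydrogen-like atom are given by:
E_n = -13.6057 eV / n²

For n = 6:
E_6 = -13.6057 eV / 6²
E_6 = -13.6057 eV / 36
E_6 = -0.37794 eV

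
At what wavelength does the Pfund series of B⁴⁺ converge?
91.13 nm

The series limit corresponds to the transition from n = ∞ to n = 5.
This is the highest energy (shortest wavelength) transition in the Pfund series.

E_∞ = 0 eV
E_5 = -13.6057 × 5² / 5² = -13.6057 eV

Energy at series limit:
ΔE = E_∞ - E_5 = 0 - (-13.6057) = 13.6057 eV
λ = hc/E = 1239.84 eV·nm / 13.6057 eV = 91.13 nm

This energy equals the ionization energy from the n = 5 state of B⁴⁺.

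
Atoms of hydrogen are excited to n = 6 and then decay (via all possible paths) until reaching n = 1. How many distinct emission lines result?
15

The electron can occupy levels n = 1, 2, ..., 6 during de-excitation — that is m = 6 - 1 + 1 = 6 distinct levels.

The number of distinct spectral lines equals the number of ways to choose 2 of these m levels (each pair gives one possible emission transition):

Number of lines = m(m-1)/2 = 6×5/2 = 15

These correspond to all possible transitions between the 6 levels:
6 → 5, 6 → 4, 6 → 3, 6 → 2, 6 → 1, 5 → 4, 5 → 3, 5 → 2...

Each transition produces a photon with a unique energy (and thus wavelength). This count does not depend on Z.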